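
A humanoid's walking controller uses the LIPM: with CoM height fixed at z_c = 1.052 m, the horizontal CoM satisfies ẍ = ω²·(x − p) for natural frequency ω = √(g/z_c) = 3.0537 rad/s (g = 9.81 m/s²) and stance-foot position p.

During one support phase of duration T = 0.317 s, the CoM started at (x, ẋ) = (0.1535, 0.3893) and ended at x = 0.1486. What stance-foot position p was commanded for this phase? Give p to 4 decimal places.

p = 0.4468

ωT = 3.0537·0.317 = 0.968023; cosh(ωT) = 1.506284, sinh(ωT) = 1.126450
x(T) = p + (x₀−p)·cosh(ωT) + (ẋ₀/ω)·sinh(ωT) ⇒ p·(1 − cosh) = x(T) − x₀·cosh − (ẋ₀/ω)·sinh
numerator   = 0.1486 − (0.1535)·1.506284 − (0.3893/3.0537)·1.126450 = -0.226220
denominator = 1 − 1.506284 = -0.506284
p = -0.226220 / -0.506284 = 0.4468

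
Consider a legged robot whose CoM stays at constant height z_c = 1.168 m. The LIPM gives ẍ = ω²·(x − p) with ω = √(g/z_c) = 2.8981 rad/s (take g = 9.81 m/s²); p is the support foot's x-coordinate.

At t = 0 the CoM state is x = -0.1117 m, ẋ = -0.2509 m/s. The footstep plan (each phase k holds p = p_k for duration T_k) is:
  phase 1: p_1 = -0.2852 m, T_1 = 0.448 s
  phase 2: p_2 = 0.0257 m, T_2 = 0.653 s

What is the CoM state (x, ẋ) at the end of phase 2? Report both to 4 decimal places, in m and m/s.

phase 1: p=-0.2852, T=0.448, ωT=1.298349, cosh=1.968113, sinh=1.695130; start (x,ẋ)=(-0.111700, -0.250900) → end (x,ẋ)=(-0.090487, 0.358547)
phase 2: p=0.0257, T=0.653, ωT=1.892459, cosh=3.393184, sinh=3.242483; start (x,ẋ)=(-0.090487, 0.358547) → end (x,ẋ)=(0.032610, 0.124804)

x = 0.0326, ẋ = 0.1248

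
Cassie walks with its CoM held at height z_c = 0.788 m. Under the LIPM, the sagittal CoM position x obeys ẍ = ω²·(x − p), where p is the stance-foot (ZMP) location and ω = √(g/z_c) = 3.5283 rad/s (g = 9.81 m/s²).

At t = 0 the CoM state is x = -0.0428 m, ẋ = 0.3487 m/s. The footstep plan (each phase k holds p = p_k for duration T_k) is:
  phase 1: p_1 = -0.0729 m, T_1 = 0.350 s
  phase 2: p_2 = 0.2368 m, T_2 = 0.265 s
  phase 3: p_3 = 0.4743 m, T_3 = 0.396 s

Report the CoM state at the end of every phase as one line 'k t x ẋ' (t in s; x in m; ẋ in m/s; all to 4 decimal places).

1 0.3500 0.1387 0.8173
2 0.6150 0.3422 0.8285
3 1.0110 0.6366 0.8929

phase 1: p=-0.0729, T=0.350, ωT=1.234905, cosh=1.864457, sinh=1.573595; start (x,ẋ)=(-0.042800, 0.348700) → end (x,ẋ)=(0.138738, 0.817255)
phase 2: p=0.2368, T=0.265, ωT=0.935000, cosh=1.469899, sinh=1.077313; start (x,ẋ)=(0.138738, 0.817255) → end (x,ẋ)=(0.342195, 0.828539)
phase 3: p=0.4743, T=0.396, ωT=1.397207, cosh=2.145588, sinh=1.898301; start (x,ẋ)=(0.342195, 0.828539) → end (x,ẋ)=(0.636628, 0.892892)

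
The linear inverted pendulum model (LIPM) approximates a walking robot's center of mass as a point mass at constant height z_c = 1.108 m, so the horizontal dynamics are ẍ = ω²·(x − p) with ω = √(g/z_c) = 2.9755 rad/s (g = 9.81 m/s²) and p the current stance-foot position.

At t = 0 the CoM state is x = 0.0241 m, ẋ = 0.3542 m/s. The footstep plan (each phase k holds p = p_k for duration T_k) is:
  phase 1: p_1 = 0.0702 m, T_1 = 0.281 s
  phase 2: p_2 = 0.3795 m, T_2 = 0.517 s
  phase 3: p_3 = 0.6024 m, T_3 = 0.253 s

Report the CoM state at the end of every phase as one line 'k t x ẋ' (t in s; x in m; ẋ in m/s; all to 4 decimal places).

phase 1: p=0.0702, T=0.281, ωT=0.836116, cosh=1.370389, sinh=0.936998; start (x,ẋ)=(0.024100, 0.354200) → end (x,ẋ)=(0.118564, 0.356863)
phase 2: p=0.3795, T=0.517, ωT=1.538334, cosh=2.435781, sinh=2.221042; start (x,ẋ)=(0.118564, 0.356863) → end (x,ẋ)=(0.010296, -0.855209)
phase 3: p=0.6024, T=0.253, ωT=0.752802, cosh=1.296992, sinh=0.825947; start (x,ẋ)=(0.010296, -0.855209) → end (x,ẋ)=(-0.402946, -2.564358)

1 0.2810 0.1186 0.3569
2 0.7980 0.0103 -0.8552
3 1.0510 -0.4029 -2.5644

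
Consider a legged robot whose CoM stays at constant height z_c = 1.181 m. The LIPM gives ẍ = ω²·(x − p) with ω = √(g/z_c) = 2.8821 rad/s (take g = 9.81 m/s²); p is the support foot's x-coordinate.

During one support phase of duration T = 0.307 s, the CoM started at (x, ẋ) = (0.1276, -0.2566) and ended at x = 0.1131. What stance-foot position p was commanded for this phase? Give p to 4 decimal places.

p = -0.0519

ωT = 2.8821·0.307 = 0.884805; cosh(ωT) = 1.417653, sinh(ωT) = 1.004858
x(T) = p + (x₀−p)·cosh(ωT) + (ẋ₀/ω)·sinh(ωT) ⇒ p·(1 − cosh) = x(T) − x₀·cosh − (ẋ₀/ω)·sinh
numerator   = 0.1131 − (0.1276)·1.417653 − (-0.2566/2.8821)·1.004858 = 0.021672
denominator = 1 − 1.417653 = -0.417653
p = 0.021672 / -0.417653 = -0.0519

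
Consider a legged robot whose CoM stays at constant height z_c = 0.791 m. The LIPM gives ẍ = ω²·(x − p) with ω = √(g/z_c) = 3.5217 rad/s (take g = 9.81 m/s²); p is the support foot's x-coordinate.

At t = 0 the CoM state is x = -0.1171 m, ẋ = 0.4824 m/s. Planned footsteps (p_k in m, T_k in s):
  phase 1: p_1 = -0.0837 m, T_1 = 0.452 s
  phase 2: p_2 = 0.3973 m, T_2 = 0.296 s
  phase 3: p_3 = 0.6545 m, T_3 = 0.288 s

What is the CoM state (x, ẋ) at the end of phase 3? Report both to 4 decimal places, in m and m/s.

phase 1: p=-0.0837, T=0.452, ωT=1.591808, cosh=2.558091, sinh=2.354534; start (x,ẋ)=(-0.117100, 0.482400) → end (x,ẋ)=(0.153382, 0.957072)
phase 2: p=0.3973, T=0.296, ωT=1.042423, cosh=1.594340, sinh=1.241741; start (x,ẋ)=(0.153382, 0.957072) → end (x,ẋ)=(0.345873, 0.459235)
phase 3: p=0.6545, T=0.288, ωT=1.014250, cosh=1.559984, sinh=1.197310; start (x,ẋ)=(0.345873, 0.459235) → end (x,ẋ)=(0.329177, -0.584948)

x = 0.3292, ẋ = -0.5849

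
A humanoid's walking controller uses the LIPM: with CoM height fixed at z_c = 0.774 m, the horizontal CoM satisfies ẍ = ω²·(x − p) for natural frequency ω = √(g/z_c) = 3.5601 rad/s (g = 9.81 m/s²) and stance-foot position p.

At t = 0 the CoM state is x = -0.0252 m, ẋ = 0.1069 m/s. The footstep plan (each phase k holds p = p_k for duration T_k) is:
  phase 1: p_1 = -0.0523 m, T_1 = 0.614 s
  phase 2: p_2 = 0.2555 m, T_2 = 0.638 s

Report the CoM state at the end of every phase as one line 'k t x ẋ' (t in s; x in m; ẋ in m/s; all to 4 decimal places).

phase 1: p=-0.0523, T=0.614, ωT=2.185901, cosh=4.505521, sinh=4.393145; start (x,ẋ)=(-0.025200, 0.106900) → end (x,ẋ)=(0.201714, 0.905485)
phase 2: p=0.2555, T=0.638, ωT=2.271344, cosh=4.897795, sinh=4.794622; start (x,ẋ)=(0.201714, 0.905485) → end (x,ẋ)=(1.211542, 3.516784)

1 0.6140 0.2017 0.9055
2 1.2520 1.2115 3.5168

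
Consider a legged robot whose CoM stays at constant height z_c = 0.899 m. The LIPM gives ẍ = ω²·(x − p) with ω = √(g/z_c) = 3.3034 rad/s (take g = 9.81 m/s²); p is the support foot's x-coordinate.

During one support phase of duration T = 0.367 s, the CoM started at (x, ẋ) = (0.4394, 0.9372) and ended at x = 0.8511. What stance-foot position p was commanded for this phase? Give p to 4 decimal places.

ωT = 3.3034·0.367 = 1.212348; cosh(ωT) = 1.829433, sinh(ωT) = 1.531935
x(T) = p + (x₀−p)·cosh(ωT) + (ẋ₀/ω)·sinh(ωT) ⇒ p·(1 − cosh) = x(T) − x₀·cosh − (ẋ₀/ω)·sinh
numerator   = 0.8511 − (0.4394)·1.829433 − (0.9372/3.3034)·1.531935 = -0.387374
denominator = 1 − 1.829433 = -0.829433
p = -0.387374 / -0.829433 = 0.4670

p = 0.4670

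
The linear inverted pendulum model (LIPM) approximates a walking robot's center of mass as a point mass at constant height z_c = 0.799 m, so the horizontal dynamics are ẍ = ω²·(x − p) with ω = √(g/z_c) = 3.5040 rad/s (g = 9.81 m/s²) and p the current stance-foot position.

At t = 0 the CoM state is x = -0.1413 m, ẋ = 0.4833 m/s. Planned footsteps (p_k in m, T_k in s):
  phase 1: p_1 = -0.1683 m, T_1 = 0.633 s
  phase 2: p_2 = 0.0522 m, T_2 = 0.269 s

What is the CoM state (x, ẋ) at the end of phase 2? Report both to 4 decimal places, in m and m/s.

x = 1.6688, ẋ = 5.9822

phase 1: p=-0.1683, T=0.633, ωT=2.218032, cosh=4.649026, sinh=4.540203; start (x,ẋ)=(-0.141300, 0.483300) → end (x,ẋ)=(0.583445, 2.676414)
phase 2: p=0.0522, T=0.269, ωT=0.942576, cosh=1.478104, sinh=1.088481; start (x,ẋ)=(0.583445, 2.676414) → end (x,ẋ)=(1.668835, 5.982205)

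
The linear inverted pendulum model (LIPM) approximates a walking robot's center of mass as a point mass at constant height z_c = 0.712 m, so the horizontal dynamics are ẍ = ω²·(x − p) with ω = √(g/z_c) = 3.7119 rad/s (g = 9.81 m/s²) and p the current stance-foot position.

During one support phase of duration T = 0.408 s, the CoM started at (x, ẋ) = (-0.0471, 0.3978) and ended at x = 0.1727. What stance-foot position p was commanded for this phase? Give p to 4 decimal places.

ωT = 3.7119·0.408 = 1.514455; cosh(ωT) = 2.383436, sinh(ωT) = 2.163508
x(T) = p + (x₀−p)·cosh(ωT) + (ẋ₀/ω)·sinh(ωT) ⇒ p·(1 − cosh) = x(T) − x₀·cosh − (ẋ₀/ω)·sinh
numerator   = 0.1727 − (-0.0471)·2.383436 − (0.3978/3.7119)·2.163508 = 0.053099
denominator = 1 − 2.383436 = -1.383436
p = 0.053099 / -1.383436 = -0.0384

p = -0.0384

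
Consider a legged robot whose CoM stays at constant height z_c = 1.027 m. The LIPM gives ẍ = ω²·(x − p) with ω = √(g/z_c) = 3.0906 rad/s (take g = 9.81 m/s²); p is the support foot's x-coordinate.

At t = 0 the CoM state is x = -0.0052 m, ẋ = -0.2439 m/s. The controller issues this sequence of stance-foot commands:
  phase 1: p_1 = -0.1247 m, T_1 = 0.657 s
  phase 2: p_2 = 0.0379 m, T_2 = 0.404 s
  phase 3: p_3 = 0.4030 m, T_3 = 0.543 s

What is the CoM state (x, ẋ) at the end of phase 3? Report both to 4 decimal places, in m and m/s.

x = 0.7556, ẋ = 1.3230

phase 1: p=-0.1247, T=0.657, ωT=2.030524, cosh=3.874673, sinh=3.743406; start (x,ẋ)=(-0.005200, -0.243900) → end (x,ẋ)=(0.042906, 0.437507)
phase 2: p=0.0379, T=0.404, ωT=1.248602, cosh=1.886187, sinh=1.599281; start (x,ẋ)=(0.042906, 0.437507) → end (x,ẋ)=(0.273738, 0.849964)
phase 3: p=0.4030, T=0.543, ωT=1.678196, cosh=2.771297, sinh=2.584587; start (x,ẋ)=(0.273738, 0.849964) → end (x,ẋ)=(0.755578, 1.322965)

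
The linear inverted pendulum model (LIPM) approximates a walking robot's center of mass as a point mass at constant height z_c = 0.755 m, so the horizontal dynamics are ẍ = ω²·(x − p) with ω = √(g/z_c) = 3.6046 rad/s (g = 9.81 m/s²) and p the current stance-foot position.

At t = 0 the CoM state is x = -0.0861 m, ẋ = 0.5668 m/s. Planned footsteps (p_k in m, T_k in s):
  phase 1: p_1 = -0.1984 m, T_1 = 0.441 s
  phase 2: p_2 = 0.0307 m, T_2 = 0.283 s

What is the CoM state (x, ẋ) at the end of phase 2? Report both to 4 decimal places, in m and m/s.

x = 1.5023, ẋ = 5.6143

phase 1: p=-0.1984, T=0.441, ωT=1.589629, cosh=2.552965, sinh=2.348963; start (x,ẋ)=(-0.086100, 0.566800) → end (x,ẋ)=(0.457657, 2.397873)
phase 2: p=0.0307, T=0.283, ωT=1.020102, cosh=1.567018, sinh=1.206459; start (x,ẋ)=(0.457657, 2.397873) → end (x,ẋ)=(1.502317, 5.614262)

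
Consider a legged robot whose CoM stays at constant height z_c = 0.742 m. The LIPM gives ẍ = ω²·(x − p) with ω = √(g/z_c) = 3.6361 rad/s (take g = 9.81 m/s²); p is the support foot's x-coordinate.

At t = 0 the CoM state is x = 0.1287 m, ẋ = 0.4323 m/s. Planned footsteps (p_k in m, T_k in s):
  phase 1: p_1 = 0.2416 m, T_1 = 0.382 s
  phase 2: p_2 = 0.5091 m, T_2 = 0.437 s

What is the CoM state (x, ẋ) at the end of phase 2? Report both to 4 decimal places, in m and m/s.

phase 1: p=0.2416, T=0.382, ωT=1.388990, cosh=2.130062, sinh=1.880735; start (x,ẋ)=(0.128700, 0.432300) → end (x,ẋ)=(0.224719, 0.148755)
phase 2: p=0.5091, T=0.437, ωT=1.588976, cosh=2.551432, sinh=2.347297; start (x,ẋ)=(0.224719, 0.148755) → end (x,ẋ)=(-0.120450, -2.047659)

x = -0.1205, ẋ = -2.0477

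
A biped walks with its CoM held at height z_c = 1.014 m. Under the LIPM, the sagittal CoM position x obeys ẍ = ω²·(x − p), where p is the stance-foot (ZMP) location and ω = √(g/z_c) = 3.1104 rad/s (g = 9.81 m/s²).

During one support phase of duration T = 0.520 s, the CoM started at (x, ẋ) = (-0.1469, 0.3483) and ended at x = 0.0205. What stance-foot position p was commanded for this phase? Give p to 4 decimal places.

p = -0.0829

ωT = 3.1104·0.520 = 1.617408; cosh(ωT) = 2.619211, sinh(ωT) = 2.420799
x(T) = p + (x₀−p)·cosh(ωT) + (ẋ₀/ω)·sinh(ωT) ⇒ p·(1 − cosh) = x(T) − x₀·cosh − (ẋ₀/ω)·sinh
numerator   = 0.0205 − (-0.1469)·2.619211 − (0.3483/3.1104)·2.420799 = 0.134183
denominator = 1 − 2.619211 = -1.619211
p = 0.134183 / -1.619211 = -0.0829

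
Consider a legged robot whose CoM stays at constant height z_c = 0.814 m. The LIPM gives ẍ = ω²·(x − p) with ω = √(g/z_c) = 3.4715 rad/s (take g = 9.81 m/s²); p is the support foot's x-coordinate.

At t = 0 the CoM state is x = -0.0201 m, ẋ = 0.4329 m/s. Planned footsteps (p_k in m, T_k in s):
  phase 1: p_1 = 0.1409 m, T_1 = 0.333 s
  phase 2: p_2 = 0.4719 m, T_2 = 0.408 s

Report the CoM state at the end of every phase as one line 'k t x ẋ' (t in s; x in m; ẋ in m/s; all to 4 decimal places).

phase 1: p=0.1409, T=0.333, ωT=1.156009, cosh=1.745984, sinh=1.431245; start (x,ẋ)=(-0.020100, 0.432900) → end (x,ẋ)=(0.038274, -0.044103)
phase 2: p=0.4719, T=0.408, ωT=1.416372, cosh=2.182365, sinh=1.939773; start (x,ẋ)=(0.038274, -0.044103) → end (x,ẋ)=(-0.499073, -3.016249)

1 0.3330 0.0383 -0.0441
2 0.7410 -0.4991 -3.0162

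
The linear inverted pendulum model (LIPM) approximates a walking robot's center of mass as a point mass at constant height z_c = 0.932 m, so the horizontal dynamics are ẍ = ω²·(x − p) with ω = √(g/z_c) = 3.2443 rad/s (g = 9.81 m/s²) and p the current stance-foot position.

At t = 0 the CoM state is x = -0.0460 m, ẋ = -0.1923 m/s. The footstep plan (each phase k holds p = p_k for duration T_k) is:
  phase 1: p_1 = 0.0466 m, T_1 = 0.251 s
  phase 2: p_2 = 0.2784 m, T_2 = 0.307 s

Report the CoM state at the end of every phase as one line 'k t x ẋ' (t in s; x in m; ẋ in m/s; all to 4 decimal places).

phase 1: p=0.0466, T=0.251, ωT=0.814319, cosh=1.350290, sinh=0.907349; start (x,ẋ)=(-0.046000, -0.192300) → end (x,ẋ)=(-0.132218, -0.532248)
phase 2: p=0.2784, T=0.307, ωT=0.996000, cosh=1.538392, sinh=1.169038; start (x,ẋ)=(-0.132218, -0.532248) → end (x,ẋ)=(-0.545080, -2.376163)

1 0.2510 -0.1322 -0.5322
2 0.5580 -0.5451 -2.3762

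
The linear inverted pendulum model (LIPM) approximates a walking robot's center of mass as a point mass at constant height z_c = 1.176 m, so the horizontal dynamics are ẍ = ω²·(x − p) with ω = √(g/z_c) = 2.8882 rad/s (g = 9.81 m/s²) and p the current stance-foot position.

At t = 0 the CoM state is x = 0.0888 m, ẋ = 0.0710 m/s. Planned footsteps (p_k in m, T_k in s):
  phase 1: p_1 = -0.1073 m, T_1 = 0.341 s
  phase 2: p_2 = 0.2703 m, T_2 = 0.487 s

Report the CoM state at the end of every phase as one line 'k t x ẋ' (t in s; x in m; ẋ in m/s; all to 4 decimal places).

1 0.3410 0.2202 0.7608
2 0.8280 0.6672 1.3681

phase 1: p=-0.1073, T=0.341, ωT=0.984876, cosh=1.525483, sinh=1.151997; start (x,ẋ)=(0.088800, 0.071000) → end (x,ẋ)=(0.220167, 0.760773)
phase 2: p=0.2703, T=0.487, ωT=1.406553, cosh=2.163424, sinh=1.918438; start (x,ẋ)=(0.220167, 0.760773) → end (x,ẋ)=(0.667171, 1.368094)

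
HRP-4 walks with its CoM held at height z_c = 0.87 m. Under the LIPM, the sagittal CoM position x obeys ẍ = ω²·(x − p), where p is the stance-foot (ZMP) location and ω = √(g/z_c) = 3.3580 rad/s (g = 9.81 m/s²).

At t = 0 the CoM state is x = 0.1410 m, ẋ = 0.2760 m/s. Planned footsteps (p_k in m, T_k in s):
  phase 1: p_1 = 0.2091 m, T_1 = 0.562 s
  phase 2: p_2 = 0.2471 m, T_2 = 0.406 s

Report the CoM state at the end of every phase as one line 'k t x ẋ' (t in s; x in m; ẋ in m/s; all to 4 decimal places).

phase 1: p=0.2091, T=0.562, ωT=1.887196, cosh=3.376165, sinh=3.224669; start (x,ẋ)=(0.141000, 0.276000) → end (x,ẋ)=(0.244224, 0.194405)
phase 2: p=0.2471, T=0.406, ωT=1.363348, cosh=2.082531, sinh=1.826728; start (x,ẋ)=(0.244224, 0.194405) → end (x,ẋ)=(0.346866, 0.387215)

1 0.5620 0.2442 0.1944
2 0.9680 0.3469 0.3872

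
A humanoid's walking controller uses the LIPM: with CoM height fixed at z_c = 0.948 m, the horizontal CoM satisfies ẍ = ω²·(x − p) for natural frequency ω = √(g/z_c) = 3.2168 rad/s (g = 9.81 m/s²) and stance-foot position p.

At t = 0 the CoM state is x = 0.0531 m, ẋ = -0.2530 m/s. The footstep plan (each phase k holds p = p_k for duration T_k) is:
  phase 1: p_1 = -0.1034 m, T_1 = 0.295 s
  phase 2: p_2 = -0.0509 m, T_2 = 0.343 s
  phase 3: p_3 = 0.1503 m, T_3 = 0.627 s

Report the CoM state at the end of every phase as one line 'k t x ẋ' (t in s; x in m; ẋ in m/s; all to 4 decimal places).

1 0.2950 0.0427 0.1770
2 0.6380 0.1794 0.6998
3 1.2650 1.0647 3.0222

phase 1: p=-0.1034, T=0.295, ωT=0.948956, cosh=1.485078, sinh=1.097933; start (x,ẋ)=(0.053100, -0.253000) → end (x,ẋ)=(0.042663, 0.177007)
phase 2: p=-0.0509, T=0.343, ωT=1.103362, cosh=1.673019, sinh=1.341265; start (x,ẋ)=(0.042663, 0.177007) → end (x,ẋ)=(0.179436, 0.699820)
phase 3: p=0.1503, T=0.627, ωT=2.016934, cosh=3.824154, sinh=3.691091; start (x,ẋ)=(0.179436, 0.699820) → end (x,ẋ)=(1.064725, 3.022170)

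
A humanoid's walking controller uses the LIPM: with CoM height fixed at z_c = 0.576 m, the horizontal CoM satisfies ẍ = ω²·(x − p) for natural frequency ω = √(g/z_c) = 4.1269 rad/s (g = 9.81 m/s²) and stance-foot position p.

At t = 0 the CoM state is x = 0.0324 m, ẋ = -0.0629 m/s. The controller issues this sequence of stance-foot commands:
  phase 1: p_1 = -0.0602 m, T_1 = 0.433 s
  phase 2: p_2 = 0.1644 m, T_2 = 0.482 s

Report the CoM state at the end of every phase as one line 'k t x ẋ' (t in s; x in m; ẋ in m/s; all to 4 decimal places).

1 0.4330 0.1798 0.9159
2 0.9150 1.0176 3.6378

phase 1: p=-0.0602, T=0.433, ωT=1.786948, cosh=3.069335, sinh=2.901864; start (x,ẋ)=(0.032400, -0.062900) → end (x,ẋ)=(0.179792, 0.915889)
phase 2: p=0.1644, T=0.482, ωT=1.989166, cosh=3.723122, sinh=3.586312; start (x,ẋ)=(0.179792, 0.915889) → end (x,ẋ)=(1.017621, 3.637769)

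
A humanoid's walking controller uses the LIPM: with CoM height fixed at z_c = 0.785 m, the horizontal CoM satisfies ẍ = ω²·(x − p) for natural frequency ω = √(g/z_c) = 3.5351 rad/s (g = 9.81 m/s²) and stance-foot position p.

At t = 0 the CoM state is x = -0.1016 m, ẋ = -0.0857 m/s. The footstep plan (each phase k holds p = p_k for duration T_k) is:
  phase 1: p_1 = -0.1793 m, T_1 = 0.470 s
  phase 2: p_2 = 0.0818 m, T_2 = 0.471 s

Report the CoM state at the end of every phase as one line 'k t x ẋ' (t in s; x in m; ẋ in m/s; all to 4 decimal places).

phase 1: p=-0.1793, T=0.470, ωT=1.661497, cosh=2.728522, sinh=2.538668; start (x,ẋ)=(-0.101600, -0.085700) → end (x,ẋ)=(-0.028838, 0.463480)
phase 2: p=0.0818, T=0.471, ωT=1.665032, cosh=2.737514, sinh=2.548329; start (x,ẋ)=(-0.028838, 0.463480) → end (x,ẋ)=(0.113034, 0.272092)

1 0.4700 -0.0288 0.4635
2 0.9410 0.1130 0.2721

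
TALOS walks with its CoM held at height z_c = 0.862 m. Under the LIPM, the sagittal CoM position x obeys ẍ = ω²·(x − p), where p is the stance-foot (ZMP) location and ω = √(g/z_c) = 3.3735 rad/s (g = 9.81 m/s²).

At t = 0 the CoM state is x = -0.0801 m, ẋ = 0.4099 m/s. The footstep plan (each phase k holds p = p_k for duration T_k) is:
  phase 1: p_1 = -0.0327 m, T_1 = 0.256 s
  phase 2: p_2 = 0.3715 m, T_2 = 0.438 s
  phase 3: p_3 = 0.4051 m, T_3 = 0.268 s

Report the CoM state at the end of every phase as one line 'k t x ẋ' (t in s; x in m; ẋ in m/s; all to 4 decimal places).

phase 1: p=-0.0327, T=0.256, ωT=0.863616, cosh=1.396678, sinh=0.975043; start (x,ẋ)=(-0.080100, 0.409900) → end (x,ẋ)=(0.019571, 0.416585)
phase 2: p=0.3715, T=0.438, ωT=1.477593, cosh=2.305285, sinh=2.077099; start (x,ẋ)=(0.019571, 0.416585) → end (x,ẋ)=(-0.183301, -1.505653)
phase 3: p=0.4051, T=0.268, ωT=0.904098, cosh=1.437305, sinh=1.032398; start (x,ẋ)=(-0.183301, -1.505653) → end (x,ẋ)=(-0.901389, -4.213363)

1 0.2560 0.0196 0.4166
2 0.6940 -0.1833 -1.5057
3 0.9620 -0.9014 -4.2134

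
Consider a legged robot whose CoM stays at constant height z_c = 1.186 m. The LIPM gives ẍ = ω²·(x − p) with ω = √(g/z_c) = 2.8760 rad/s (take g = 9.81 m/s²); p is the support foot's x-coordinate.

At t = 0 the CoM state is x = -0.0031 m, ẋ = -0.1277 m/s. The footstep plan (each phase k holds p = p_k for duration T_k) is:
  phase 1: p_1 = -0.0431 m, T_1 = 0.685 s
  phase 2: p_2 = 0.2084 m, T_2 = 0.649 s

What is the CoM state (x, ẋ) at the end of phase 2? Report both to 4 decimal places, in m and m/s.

phase 1: p=-0.0431, T=0.685, ωT=1.970060, cosh=3.655278, sinh=3.515829; start (x,ẋ)=(-0.003100, -0.127700) → end (x,ẋ)=(-0.052999, -0.062318)
phase 2: p=0.2084, T=0.649, ωT=1.866524, cosh=3.310221, sinh=3.155561; start (x,ẋ)=(-0.052999, -0.062318) → end (x,ẋ)=(-0.725263, -2.578581)

x = -0.7253, ẋ = -2.5786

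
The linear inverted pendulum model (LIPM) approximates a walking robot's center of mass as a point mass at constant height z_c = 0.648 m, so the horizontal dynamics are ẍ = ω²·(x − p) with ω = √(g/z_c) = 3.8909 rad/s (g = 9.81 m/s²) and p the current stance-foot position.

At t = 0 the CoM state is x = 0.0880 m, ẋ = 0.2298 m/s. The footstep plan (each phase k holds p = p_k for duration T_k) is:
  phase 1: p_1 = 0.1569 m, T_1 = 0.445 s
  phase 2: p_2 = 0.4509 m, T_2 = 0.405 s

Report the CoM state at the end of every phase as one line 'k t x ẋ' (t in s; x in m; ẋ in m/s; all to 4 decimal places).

phase 1: p=0.1569, T=0.445, ωT=1.731451, cosh=2.912935, sinh=2.735907; start (x,ẋ)=(0.088000, 0.229800) → end (x,ẋ)=(0.117784, -0.064058)
phase 2: p=0.4509, T=0.405, ωT=1.575815, cosh=2.520758, sinh=2.313919; start (x,ẋ)=(0.117784, -0.064058) → end (x,ẋ)=(-0.426900, -3.160595)

1 0.4450 0.1178 -0.0641
2 0.8500 -0.4269 -3.1606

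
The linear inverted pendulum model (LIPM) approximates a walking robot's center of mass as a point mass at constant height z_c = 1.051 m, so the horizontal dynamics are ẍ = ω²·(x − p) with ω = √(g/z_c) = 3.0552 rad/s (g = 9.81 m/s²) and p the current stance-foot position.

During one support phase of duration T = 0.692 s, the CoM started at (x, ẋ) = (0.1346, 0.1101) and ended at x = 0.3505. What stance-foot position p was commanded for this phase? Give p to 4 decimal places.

ωT = 3.0552·0.692 = 2.114198; cosh(ωT) = 4.201837, sinh(ωT) = 4.081107
x(T) = p + (x₀−p)·cosh(ωT) + (ẋ₀/ω)·sinh(ωT) ⇒ p·(1 − cosh) = x(T) − x₀·cosh − (ẋ₀/ω)·sinh
numerator   = 0.3505 − (0.1346)·4.201837 − (0.1101/3.0552)·4.081107 = -0.362138
denominator = 1 − 4.201837 = -3.201837
p = -0.362138 / -3.201837 = 0.1131

p = 0.1131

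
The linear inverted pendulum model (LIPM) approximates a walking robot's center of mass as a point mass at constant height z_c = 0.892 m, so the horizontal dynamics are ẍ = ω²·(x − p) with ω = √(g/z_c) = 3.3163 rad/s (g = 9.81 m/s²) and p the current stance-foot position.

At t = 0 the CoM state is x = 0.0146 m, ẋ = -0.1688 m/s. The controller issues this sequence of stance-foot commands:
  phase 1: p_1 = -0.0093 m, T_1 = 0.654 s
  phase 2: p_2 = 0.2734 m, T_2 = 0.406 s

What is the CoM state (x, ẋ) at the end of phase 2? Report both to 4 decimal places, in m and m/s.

phase 1: p=-0.0093, T=0.654, ωT=2.168860, cosh=4.431307, sinh=4.317000; start (x,ẋ)=(0.014600, -0.168800) → end (x,ẋ)=(-0.123127, -0.405841)
phase 2: p=0.2734, T=0.406, ωT=1.346418, cosh=2.051901, sinh=1.791731; start (x,ẋ)=(-0.123127, -0.405841) → end (x,ẋ)=(-0.759503, -3.188879)

x = -0.7595, ẋ = -3.1889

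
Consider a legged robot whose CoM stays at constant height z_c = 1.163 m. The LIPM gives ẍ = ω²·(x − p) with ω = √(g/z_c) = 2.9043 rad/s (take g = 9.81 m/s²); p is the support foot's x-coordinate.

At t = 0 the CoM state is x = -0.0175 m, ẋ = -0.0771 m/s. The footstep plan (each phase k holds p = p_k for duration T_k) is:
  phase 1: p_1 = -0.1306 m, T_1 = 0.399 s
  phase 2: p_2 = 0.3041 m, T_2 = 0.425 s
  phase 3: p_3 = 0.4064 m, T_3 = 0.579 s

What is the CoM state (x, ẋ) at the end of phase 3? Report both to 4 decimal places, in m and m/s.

phase 1: p=-0.1306, T=0.399, ωT=1.158816, cosh=1.750008, sinh=1.436150; start (x,ẋ)=(-0.017500, -0.077100) → end (x,ẋ)=(0.029201, 0.336816)
phase 2: p=0.3041, T=0.425, ωT=1.234328, cosh=1.863549, sinh=1.572518; start (x,ẋ)=(0.029201, 0.336816) → end (x,ẋ)=(-0.025821, -0.627811)
phase 3: p=0.4064, T=0.579, ωT=1.681590, cosh=2.780085, sinh=2.594007; start (x,ẋ)=(-0.025821, -0.627811) → end (x,ẋ)=(-1.355948, -5.001626)

x = -1.3559, ẋ = -5.0016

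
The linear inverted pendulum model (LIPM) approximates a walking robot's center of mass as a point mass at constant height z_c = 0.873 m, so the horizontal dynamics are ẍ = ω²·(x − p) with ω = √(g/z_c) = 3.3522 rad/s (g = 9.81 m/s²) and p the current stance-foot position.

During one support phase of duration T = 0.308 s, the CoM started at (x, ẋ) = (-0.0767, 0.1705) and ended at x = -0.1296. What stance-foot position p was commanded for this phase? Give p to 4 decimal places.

ωT = 3.3522·0.308 = 1.032478; cosh(ωT) = 1.582069, sinh(ωT) = 1.225945
x(T) = p + (x₀−p)·cosh(ωT) + (ẋ₀/ω)·sinh(ωT) ⇒ p·(1 − cosh) = x(T) − x₀·cosh − (ẋ₀/ω)·sinh
numerator   = -0.1296 − (-0.0767)·1.582069 − (0.1705/3.3522)·1.225945 = -0.070609
denominator = 1 − 1.582069 = -0.582069
p = -0.070609 / -0.582069 = 0.1213

p = 0.1213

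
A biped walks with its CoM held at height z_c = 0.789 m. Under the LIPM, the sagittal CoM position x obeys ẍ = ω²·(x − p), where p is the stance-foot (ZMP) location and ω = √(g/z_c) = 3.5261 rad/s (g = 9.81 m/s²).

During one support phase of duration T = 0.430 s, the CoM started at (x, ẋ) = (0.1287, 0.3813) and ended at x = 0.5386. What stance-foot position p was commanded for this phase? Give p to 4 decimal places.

ωT = 3.5261·0.430 = 1.516223; cosh(ωT) = 2.387264, sinh(ωT) = 2.167724
x(T) = p + (x₀−p)·cosh(ωT) + (ẋ₀/ω)·sinh(ωT) ⇒ p·(1 − cosh) = x(T) − x₀·cosh − (ẋ₀/ω)·sinh
numerator   = 0.5386 − (0.1287)·2.387264 − (0.3813/3.5261)·2.167724 = -0.003051
denominator = 1 − 2.387264 = -1.387264
p = -0.003051 / -1.387264 = 0.0022

p = 0.0022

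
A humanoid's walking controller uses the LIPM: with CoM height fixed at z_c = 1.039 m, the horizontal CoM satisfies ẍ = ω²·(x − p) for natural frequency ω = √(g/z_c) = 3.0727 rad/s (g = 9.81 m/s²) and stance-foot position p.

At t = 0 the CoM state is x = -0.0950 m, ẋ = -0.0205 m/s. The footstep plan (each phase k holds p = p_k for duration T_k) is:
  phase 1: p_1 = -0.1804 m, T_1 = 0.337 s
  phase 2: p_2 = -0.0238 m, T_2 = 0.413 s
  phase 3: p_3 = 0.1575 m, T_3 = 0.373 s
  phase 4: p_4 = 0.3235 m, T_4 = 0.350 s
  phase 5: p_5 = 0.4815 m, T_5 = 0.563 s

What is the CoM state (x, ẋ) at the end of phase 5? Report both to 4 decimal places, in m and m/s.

phase 1: p=-0.1804, T=0.337, ωT=1.035500, cosh=1.585781, sinh=1.230733; start (x,ẋ)=(-0.095000, -0.020500) → end (x,ẋ)=(-0.053185, 0.290446)
phase 2: p=-0.0238, T=0.413, ωT=1.269025, cosh=1.919244, sinh=1.638139; start (x,ẋ)=(-0.053185, 0.290446) → end (x,ẋ)=(0.074647, 0.409526)
phase 3: p=0.1575, T=0.373, ωT=1.146117, cosh=1.731911, sinh=1.414043; start (x,ẋ)=(0.074647, 0.409526) → end (x,ẋ)=(0.202468, 0.349273)
phase 4: p=0.3235, T=0.350, ωT=1.075445, cosh=1.636221, sinh=1.295076; start (x,ẋ)=(0.202468, 0.349273) → end (x,ẋ)=(0.272676, 0.089857)
phase 5: p=0.4815, T=0.563, ωT=1.729930, cosh=2.908778, sinh=2.731481; start (x,ẋ)=(0.272676, 0.089857) → end (x,ẋ)=(-0.046044, -1.491291)

x = -0.0460, ẋ = -1.4913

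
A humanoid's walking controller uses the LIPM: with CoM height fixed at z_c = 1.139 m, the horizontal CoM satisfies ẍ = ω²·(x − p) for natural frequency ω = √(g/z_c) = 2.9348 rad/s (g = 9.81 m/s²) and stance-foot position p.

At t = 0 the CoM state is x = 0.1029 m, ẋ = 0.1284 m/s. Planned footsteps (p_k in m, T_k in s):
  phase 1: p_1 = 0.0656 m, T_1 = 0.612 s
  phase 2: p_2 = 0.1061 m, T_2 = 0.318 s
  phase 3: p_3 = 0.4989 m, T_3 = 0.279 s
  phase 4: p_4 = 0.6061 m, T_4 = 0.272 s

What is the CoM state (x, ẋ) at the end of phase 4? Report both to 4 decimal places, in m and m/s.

x = 2.3020, ẋ = 5.3571

phase 1: p=0.0656, T=0.612, ωT=1.796098, cosh=3.096015, sinh=2.930070; start (x,ẋ)=(0.102900, 0.128400) → end (x,ẋ)=(0.309274, 0.718277)
phase 2: p=0.1061, T=0.318, ωT=0.933266, cosh=1.468034, sinh=1.074767; start (x,ẋ)=(0.309274, 0.718277) → end (x,ẋ)=(0.667411, 1.695314)
phase 3: p=0.4989, T=0.279, ωT=0.818809, cosh=1.354377, sinh=0.913421; start (x,ẋ)=(0.667411, 1.695314) → end (x,ẋ)=(1.254773, 2.747823)
phase 4: p=0.6061, T=0.272, ωT=0.798266, cosh=1.335897, sinh=0.885788; start (x,ẋ)=(1.254773, 2.747823) → end (x,ẋ)=(2.302014, 5.357104)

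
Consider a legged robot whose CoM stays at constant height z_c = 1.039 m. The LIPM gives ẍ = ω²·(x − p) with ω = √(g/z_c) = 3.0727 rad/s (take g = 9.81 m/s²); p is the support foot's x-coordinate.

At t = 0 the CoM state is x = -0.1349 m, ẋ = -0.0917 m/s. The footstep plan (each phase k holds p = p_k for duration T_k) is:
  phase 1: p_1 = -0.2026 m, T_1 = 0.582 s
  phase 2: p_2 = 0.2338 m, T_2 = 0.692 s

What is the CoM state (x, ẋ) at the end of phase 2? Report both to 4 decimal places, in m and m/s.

phase 1: p=-0.2026, T=0.582, ωT=1.788311, cosh=3.073295, sinh=2.906052; start (x,ẋ)=(-0.134900, -0.091700) → end (x,ẋ)=(-0.081265, 0.322701)
phase 2: p=0.2338, T=0.692, ωT=2.126308, cosh=4.251568, sinh=4.132291; start (x,ẋ)=(-0.081265, 0.322701) → end (x,ẋ)=(-0.671737, -2.628482)

x = -0.6717, ẋ = -2.6285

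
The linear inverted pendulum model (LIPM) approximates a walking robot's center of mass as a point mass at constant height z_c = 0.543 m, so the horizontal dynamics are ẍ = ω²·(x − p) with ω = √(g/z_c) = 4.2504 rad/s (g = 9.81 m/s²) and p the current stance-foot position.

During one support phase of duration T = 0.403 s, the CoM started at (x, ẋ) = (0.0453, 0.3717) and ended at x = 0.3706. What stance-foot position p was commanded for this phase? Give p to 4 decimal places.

ωT = 4.2504·0.403 = 1.712911; cosh(ωT) = 2.862710, sinh(ωT) = 2.682370
x(T) = p + (x₀−p)·cosh(ωT) + (ẋ₀/ω)·sinh(ωT) ⇒ p·(1 − cosh) = x(T) − x₀·cosh − (ẋ₀/ω)·sinh
numerator   = 0.3706 − (0.0453)·2.862710 − (0.3717/4.2504)·2.682370 = 0.006344
denominator = 1 − 2.862710 = -1.862710
p = 0.006344 / -1.862710 = -0.0034

p = -0.0034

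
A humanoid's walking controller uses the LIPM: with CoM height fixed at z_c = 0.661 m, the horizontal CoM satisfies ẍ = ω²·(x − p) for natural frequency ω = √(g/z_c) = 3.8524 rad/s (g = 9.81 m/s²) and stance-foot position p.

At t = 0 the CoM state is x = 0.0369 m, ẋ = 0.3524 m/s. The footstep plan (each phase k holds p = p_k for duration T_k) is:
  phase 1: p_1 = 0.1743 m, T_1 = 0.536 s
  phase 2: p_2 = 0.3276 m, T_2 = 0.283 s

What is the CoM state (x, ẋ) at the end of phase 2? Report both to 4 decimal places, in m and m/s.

phase 1: p=0.1743, T=0.536, ωT=2.064886, cosh=4.005617, sinh=3.878785; start (x,ẋ)=(0.036900, 0.352400) → end (x,ẋ)=(-0.021258, -0.641538)
phase 2: p=0.3276, T=0.283, ωT=1.090229, cosh=1.655548, sinh=1.319408; start (x,ẋ)=(-0.021258, -0.641538) → end (x,ẋ)=(-0.469672, -2.835304)

x = -0.4697, ẋ = -2.8353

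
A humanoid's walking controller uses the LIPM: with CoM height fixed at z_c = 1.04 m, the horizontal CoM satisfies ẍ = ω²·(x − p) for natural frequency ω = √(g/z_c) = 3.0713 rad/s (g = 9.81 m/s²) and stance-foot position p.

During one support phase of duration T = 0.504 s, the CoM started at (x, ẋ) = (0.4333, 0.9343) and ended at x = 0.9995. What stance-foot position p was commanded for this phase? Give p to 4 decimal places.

p = 0.5133

ωT = 3.0713·0.504 = 1.547935; cosh(ωT) = 2.457219, sinh(ωT) = 2.244533
x(T) = p + (x₀−p)·cosh(ωT) + (ẋ₀/ω)·sinh(ωT) ⇒ p·(1 − cosh) = x(T) − x₀·cosh − (ẋ₀/ω)·sinh
numerator   = 0.9995 − (0.4333)·2.457219 − (0.9343/3.0713)·2.244533 = -0.748008
denominator = 1 − 2.457219 = -1.457219
p = -0.748008 / -1.457219 = 0.5133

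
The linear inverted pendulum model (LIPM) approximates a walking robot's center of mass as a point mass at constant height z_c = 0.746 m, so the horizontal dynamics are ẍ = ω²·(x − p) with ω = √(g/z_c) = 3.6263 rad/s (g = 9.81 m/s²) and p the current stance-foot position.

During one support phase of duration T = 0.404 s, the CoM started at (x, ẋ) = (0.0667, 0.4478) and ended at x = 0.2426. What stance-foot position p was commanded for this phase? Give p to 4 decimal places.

p = 0.1269

ωT = 3.6263·0.404 = 1.465025; cosh(ωT) = 2.279362, sinh(ωT) = 2.048290
x(T) = p + (x₀−p)·cosh(ωT) + (ẋ₀/ω)·sinh(ωT) ⇒ p·(1 − cosh) = x(T) − x₀·cosh − (ẋ₀/ω)·sinh
numerator   = 0.2426 − (0.0667)·2.279362 − (0.4478/3.6263)·2.048290 = -0.162370
denominator = 1 − 2.279362 = -1.279362
p = -0.162370 / -1.279362 = 0.1269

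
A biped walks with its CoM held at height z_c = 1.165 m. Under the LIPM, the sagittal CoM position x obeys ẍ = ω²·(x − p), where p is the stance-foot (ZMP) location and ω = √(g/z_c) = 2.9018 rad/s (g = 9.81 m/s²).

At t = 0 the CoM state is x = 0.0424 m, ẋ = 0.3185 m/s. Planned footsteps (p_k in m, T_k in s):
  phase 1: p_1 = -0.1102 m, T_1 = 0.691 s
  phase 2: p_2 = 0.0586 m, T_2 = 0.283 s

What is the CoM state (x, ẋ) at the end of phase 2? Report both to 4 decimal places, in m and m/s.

phase 1: p=-0.1102, T=0.691, ωT=2.005144, cosh=3.780901, sinh=3.646260; start (x,ẋ)=(0.042400, 0.318500) → end (x,ẋ)=(0.866977, 2.818835)
phase 2: p=0.0586, T=0.283, ωT=0.821209, cosh=1.356573, sinh=0.916674; start (x,ẋ)=(0.866977, 2.818835) → end (x,ẋ)=(2.045688, 5.974243)

x = 2.0457, ẋ = 5.9742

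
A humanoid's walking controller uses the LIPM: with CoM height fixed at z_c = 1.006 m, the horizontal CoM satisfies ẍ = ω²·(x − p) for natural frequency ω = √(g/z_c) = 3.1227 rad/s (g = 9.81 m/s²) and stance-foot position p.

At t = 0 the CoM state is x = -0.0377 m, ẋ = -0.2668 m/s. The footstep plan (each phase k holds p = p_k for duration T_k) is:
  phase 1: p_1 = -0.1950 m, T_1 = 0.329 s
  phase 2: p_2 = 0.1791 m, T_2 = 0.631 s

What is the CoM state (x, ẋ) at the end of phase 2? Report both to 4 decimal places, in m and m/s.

phase 1: p=-0.1950, T=0.329, ωT=1.027368, cosh=1.575826, sinh=1.217878; start (x,ẋ)=(-0.037700, -0.266800) → end (x,ẋ)=(-0.051177, 0.177792)
phase 2: p=0.1791, T=0.631, ωT=1.970424, cosh=3.656557, sinh=3.517159; start (x,ẋ)=(-0.051177, 0.177792) → end (x,ẋ)=(-0.462669, -1.879029)

x = -0.4627, ẋ = -1.8790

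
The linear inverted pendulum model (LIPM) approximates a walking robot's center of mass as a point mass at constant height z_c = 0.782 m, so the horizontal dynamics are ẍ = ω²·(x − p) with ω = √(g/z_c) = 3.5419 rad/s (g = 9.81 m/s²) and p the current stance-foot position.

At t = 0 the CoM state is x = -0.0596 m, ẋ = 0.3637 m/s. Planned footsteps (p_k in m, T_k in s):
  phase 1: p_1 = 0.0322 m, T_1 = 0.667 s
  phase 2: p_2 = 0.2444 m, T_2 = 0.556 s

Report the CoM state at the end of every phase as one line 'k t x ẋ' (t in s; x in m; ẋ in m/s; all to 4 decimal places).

1 0.6670 0.0808 0.2371
2 1.2230 -0.1179 -1.1693

phase 1: p=0.0322, T=0.667, ωT=2.362447, cosh=5.355546, sinh=5.261356; start (x,ẋ)=(-0.059600, 0.363700) → end (x,ẋ)=(0.080823, 0.237101)
phase 2: p=0.2444, T=0.556, ωT=1.969296, cosh=3.652594, sinh=3.513039; start (x,ẋ)=(0.080823, 0.237101) → end (x,ẋ)=(-0.117911, -1.169325)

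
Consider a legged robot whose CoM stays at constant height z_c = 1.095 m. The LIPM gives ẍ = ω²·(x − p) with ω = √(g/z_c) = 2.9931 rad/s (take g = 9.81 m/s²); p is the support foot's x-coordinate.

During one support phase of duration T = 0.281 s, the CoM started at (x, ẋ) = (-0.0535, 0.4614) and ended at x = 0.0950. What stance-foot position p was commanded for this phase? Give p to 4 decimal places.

ωT = 2.9931·0.281 = 0.841061; cosh(ωT) = 1.375039, sinh(ωT) = 0.943787
x(T) = p + (x₀−p)·cosh(ωT) + (ẋ₀/ω)·sinh(ωT) ⇒ p·(1 − cosh) = x(T) − x₀·cosh − (ẋ₀/ω)·sinh
numerator   = 0.0950 − (-0.0535)·1.375039 − (0.4614/2.9931)·0.943787 = 0.023076
denominator = 1 − 1.375039 = -0.375039
p = 0.023076 / -0.375039 = -0.0615

p = -0.0615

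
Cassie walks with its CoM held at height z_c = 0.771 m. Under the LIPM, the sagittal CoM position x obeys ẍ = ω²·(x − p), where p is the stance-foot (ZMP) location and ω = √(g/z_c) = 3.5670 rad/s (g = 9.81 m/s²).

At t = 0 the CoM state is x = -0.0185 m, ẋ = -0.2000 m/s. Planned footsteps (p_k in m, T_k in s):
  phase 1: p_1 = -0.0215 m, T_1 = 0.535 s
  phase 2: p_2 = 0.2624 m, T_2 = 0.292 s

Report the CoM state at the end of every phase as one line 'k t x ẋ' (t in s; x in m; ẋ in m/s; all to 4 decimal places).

phase 1: p=-0.0215, T=0.535, ωT=1.908345, cosh=3.445124, sinh=3.296798; start (x,ẋ)=(-0.018500, -0.200000) → end (x,ẋ)=(-0.196015, -0.653746)
phase 2: p=0.2624, T=0.292, ωT=1.041564, cosh=1.593274, sinh=1.240372; start (x,ẋ)=(-0.196015, -0.653746) → end (x,ẋ)=(-0.695310, -3.069808)

1 0.5350 -0.1960 -0.6537
2 0.8270 -0.6953 -3.0698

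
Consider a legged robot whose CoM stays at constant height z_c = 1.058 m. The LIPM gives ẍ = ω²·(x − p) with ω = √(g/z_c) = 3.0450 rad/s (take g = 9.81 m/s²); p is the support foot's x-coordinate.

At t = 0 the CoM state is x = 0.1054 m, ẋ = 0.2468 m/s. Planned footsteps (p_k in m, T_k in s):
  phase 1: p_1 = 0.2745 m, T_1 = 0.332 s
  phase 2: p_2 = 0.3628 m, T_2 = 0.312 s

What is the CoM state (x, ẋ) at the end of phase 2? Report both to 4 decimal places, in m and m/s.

phase 1: p=0.2745, T=0.332, ωT=1.010940, cosh=1.556030, sinh=1.192153; start (x,ẋ)=(0.105400, 0.246800) → end (x,ẋ)=(0.108000, -0.229823)
phase 2: p=0.3628, T=0.312, ωT=0.950040, cosh=1.486269, sinh=1.099544; start (x,ẋ)=(0.108000, -0.229823) → end (x,ẋ)=(-0.098889, -1.194676)

x = -0.0989, ẋ = -1.1947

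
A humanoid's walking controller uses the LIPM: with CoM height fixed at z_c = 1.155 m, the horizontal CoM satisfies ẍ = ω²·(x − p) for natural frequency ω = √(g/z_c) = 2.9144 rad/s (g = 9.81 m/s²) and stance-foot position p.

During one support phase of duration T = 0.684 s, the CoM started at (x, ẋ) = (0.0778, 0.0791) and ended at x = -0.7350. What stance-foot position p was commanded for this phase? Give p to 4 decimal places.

ωT = 2.9144·0.684 = 1.993450; cosh(ωT) = 3.738519, sinh(ωT) = 3.602294
x(T) = p + (x₀−p)·cosh(ωT) + (ẋ₀/ω)·sinh(ωT) ⇒ p·(1 − cosh) = x(T) − x₀·cosh − (ẋ₀/ω)·sinh
numerator   = -0.7350 − (0.0778)·3.738519 − (0.0791/2.9144)·3.602294 = -1.123627
denominator = 1 − 3.738519 = -2.738519
p = -1.123627 / -2.738519 = 0.4103

p = 0.4103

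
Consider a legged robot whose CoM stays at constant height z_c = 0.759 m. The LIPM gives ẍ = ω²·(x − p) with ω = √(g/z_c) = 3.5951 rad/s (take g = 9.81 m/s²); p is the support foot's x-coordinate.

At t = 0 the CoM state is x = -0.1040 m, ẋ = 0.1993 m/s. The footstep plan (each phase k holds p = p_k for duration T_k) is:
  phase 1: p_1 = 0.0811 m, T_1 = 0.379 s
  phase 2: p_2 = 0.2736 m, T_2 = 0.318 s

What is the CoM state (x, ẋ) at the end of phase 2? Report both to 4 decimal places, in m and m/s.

x = -0.8632, ẋ = -3.7958

phase 1: p=0.0811, T=0.379, ωT=1.362543, cosh=2.081061, sinh=1.825052; start (x,ẋ)=(-0.104000, 0.199300) → end (x,ẋ)=(-0.202930, -0.799731)
phase 2: p=0.2736, T=0.318, ωT=1.143242, cosh=1.727853, sinh=1.409069; start (x,ẋ)=(-0.202930, -0.799731) → end (x,ẋ)=(-0.863221, -3.795795)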